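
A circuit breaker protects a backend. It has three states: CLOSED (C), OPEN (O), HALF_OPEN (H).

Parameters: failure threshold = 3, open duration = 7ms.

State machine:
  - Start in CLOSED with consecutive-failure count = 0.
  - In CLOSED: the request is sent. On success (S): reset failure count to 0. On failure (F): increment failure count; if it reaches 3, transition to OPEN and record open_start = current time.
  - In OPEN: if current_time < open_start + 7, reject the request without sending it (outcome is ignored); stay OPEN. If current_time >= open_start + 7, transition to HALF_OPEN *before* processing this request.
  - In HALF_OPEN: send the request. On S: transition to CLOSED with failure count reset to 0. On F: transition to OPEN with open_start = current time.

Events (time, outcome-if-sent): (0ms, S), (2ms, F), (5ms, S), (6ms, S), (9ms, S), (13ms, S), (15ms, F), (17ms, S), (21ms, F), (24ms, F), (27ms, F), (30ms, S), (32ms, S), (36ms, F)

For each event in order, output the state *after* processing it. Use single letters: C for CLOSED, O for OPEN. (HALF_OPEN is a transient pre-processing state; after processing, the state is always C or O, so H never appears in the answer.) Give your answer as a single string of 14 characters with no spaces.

Answer: CCCCCCCCCCOOOO

Derivation:
State after each event:
  event#1 t=0ms outcome=S: state=CLOSED
  event#2 t=2ms outcome=F: state=CLOSED
  event#3 t=5ms outcome=S: state=CLOSED
  event#4 t=6ms outcome=S: state=CLOSED
  event#5 t=9ms outcome=S: state=CLOSED
  event#6 t=13ms outcome=S: state=CLOSED
  event#7 t=15ms outcome=F: state=CLOSED
  event#8 t=17ms outcome=S: state=CLOSED
  event#9 t=21ms outcome=F: state=CLOSED
  event#10 t=24ms outcome=F: state=CLOSED
  event#11 t=27ms outcome=F: state=OPEN
  event#12 t=30ms outcome=S: state=OPEN
  event#13 t=32ms outcome=S: state=OPEN
  event#14 t=36ms outcome=F: state=OPEN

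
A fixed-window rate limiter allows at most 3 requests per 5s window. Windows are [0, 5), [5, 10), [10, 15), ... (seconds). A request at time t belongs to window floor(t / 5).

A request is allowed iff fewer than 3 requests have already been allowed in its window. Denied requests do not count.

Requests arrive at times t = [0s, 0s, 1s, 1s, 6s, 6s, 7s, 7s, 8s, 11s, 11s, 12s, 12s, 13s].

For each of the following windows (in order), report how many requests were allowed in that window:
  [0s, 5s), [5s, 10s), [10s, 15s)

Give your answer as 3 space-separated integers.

Processing requests:
  req#1 t=0s (window 0): ALLOW
  req#2 t=0s (window 0): ALLOW
  req#3 t=1s (window 0): ALLOW
  req#4 t=1s (window 0): DENY
  req#5 t=6s (window 1): ALLOW
  req#6 t=6s (window 1): ALLOW
  req#7 t=7s (window 1): ALLOW
  req#8 t=7s (window 1): DENY
  req#9 t=8s (window 1): DENY
  req#10 t=11s (window 2): ALLOW
  req#11 t=11s (window 2): ALLOW
  req#12 t=12s (window 2): ALLOW
  req#13 t=12s (window 2): DENY
  req#14 t=13s (window 2): DENY

Allowed counts by window: 3 3 3

Answer: 3 3 3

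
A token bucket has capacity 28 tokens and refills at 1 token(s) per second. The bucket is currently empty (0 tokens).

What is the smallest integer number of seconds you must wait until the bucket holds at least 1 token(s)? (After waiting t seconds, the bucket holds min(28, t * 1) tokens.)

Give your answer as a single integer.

Need t * 1 >= 1, so t >= 1/1.
Smallest integer t = ceil(1/1) = 1.

Answer: 1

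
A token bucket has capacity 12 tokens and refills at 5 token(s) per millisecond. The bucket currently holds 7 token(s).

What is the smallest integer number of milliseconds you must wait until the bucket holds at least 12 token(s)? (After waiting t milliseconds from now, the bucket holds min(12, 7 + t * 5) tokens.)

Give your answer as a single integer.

Answer: 1

Derivation:
Need 7 + t * 5 >= 12, so t >= 5/5.
Smallest integer t = ceil(5/5) = 1.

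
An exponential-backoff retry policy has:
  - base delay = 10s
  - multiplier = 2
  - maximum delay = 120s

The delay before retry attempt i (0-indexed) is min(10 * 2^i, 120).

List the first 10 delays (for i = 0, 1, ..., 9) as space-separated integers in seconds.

Computing each delay:
  i=0: min(10*2^0, 120) = 10
  i=1: min(10*2^1, 120) = 20
  i=2: min(10*2^2, 120) = 40
  i=3: min(10*2^3, 120) = 80
  i=4: min(10*2^4, 120) = 120
  i=5: min(10*2^5, 120) = 120
  i=6: min(10*2^6, 120) = 120
  i=7: min(10*2^7, 120) = 120
  i=8: min(10*2^8, 120) = 120
  i=9: min(10*2^9, 120) = 120

Answer: 10 20 40 80 120 120 120 120 120 120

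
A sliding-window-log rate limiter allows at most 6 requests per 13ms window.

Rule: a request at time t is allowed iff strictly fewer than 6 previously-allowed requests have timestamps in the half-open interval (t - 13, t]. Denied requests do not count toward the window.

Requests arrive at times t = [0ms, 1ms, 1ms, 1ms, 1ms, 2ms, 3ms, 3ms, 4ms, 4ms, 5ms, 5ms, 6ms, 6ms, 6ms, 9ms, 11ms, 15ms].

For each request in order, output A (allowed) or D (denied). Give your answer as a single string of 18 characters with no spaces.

Answer: AAAAAADDDDDDDDDDDA

Derivation:
Tracking allowed requests in the window:
  req#1 t=0ms: ALLOW
  req#2 t=1ms: ALLOW
  req#3 t=1ms: ALLOW
  req#4 t=1ms: ALLOW
  req#5 t=1ms: ALLOW
  req#6 t=2ms: ALLOW
  req#7 t=3ms: DENY
  req#8 t=3ms: DENY
  req#9 t=4ms: DENY
  req#10 t=4ms: DENY
  req#11 t=5ms: DENY
  req#12 t=5ms: DENY
  req#13 t=6ms: DENY
  req#14 t=6ms: DENY
  req#15 t=6ms: DENY
  req#16 t=9ms: DENY
  req#17 t=11ms: DENY
  req#18 t=15ms: ALLOW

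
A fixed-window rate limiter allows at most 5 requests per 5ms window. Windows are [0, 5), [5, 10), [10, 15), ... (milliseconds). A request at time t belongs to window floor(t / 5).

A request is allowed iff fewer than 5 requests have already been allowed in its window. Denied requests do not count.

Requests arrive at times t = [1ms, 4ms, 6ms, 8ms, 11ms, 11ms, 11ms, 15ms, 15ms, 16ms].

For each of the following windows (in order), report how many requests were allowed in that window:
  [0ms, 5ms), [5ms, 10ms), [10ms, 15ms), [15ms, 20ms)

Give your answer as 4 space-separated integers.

Processing requests:
  req#1 t=1ms (window 0): ALLOW
  req#2 t=4ms (window 0): ALLOW
  req#3 t=6ms (window 1): ALLOW
  req#4 t=8ms (window 1): ALLOW
  req#5 t=11ms (window 2): ALLOW
  req#6 t=11ms (window 2): ALLOW
  req#7 t=11ms (window 2): ALLOW
  req#8 t=15ms (window 3): ALLOW
  req#9 t=15ms (window 3): ALLOW
  req#10 t=16ms (window 3): ALLOW

Allowed counts by window: 2 2 3 3

Answer: 2 2 3 3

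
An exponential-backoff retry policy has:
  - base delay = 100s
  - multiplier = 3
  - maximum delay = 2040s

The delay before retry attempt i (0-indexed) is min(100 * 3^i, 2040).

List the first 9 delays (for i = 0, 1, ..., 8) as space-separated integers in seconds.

Answer: 100 300 900 2040 2040 2040 2040 2040 2040

Derivation:
Computing each delay:
  i=0: min(100*3^0, 2040) = 100
  i=1: min(100*3^1, 2040) = 300
  i=2: min(100*3^2, 2040) = 900
  i=3: min(100*3^3, 2040) = 2040
  i=4: min(100*3^4, 2040) = 2040
  i=5: min(100*3^5, 2040) = 2040
  i=6: min(100*3^6, 2040) = 2040
  i=7: min(100*3^7, 2040) = 2040
  i=8: min(100*3^8, 2040) = 2040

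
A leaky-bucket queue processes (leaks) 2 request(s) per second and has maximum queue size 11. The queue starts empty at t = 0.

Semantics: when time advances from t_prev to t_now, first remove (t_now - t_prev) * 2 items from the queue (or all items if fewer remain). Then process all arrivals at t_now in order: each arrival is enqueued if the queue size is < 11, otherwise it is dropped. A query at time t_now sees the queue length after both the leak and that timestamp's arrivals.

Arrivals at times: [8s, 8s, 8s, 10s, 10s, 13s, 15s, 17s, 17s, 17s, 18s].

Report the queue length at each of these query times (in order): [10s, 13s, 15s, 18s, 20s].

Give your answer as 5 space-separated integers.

Queue lengths at query times:
  query t=10s: backlog = 2
  query t=13s: backlog = 1
  query t=15s: backlog = 1
  query t=18s: backlog = 2
  query t=20s: backlog = 0

Answer: 2 1 1 2 0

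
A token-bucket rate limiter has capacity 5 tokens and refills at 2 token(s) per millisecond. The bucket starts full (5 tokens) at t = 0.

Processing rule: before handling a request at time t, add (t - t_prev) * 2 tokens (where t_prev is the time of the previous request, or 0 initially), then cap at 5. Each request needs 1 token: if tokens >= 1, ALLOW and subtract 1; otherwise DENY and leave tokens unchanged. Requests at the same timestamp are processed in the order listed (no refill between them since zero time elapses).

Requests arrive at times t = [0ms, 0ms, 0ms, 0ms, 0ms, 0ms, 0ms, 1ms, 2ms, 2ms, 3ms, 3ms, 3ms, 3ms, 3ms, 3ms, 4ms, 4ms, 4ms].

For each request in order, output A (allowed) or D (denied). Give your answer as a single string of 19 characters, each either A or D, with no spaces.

Answer: AAAAADDAAAAAADDDAAD

Derivation:
Simulating step by step:
  req#1 t=0ms: ALLOW
  req#2 t=0ms: ALLOW
  req#3 t=0ms: ALLOW
  req#4 t=0ms: ALLOW
  req#5 t=0ms: ALLOW
  req#6 t=0ms: DENY
  req#7 t=0ms: DENY
  req#8 t=1ms: ALLOW
  req#9 t=2ms: ALLOW
  req#10 t=2ms: ALLOW
  req#11 t=3ms: ALLOW
  req#12 t=3ms: ALLOW
  req#13 t=3ms: ALLOW
  req#14 t=3ms: DENY
  req#15 t=3ms: DENY
  req#16 t=3ms: DENY
  req#17 t=4ms: ALLOW
  req#18 t=4ms: ALLOW
  req#19 t=4ms: DENY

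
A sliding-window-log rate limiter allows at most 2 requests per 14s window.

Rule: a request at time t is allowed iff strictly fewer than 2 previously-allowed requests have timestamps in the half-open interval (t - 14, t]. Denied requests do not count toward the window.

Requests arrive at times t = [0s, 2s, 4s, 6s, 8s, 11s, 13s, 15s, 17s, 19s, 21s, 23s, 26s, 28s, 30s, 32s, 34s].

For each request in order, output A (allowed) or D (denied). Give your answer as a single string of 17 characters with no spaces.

Tracking allowed requests in the window:
  req#1 t=0s: ALLOW
  req#2 t=2s: ALLOW
  req#3 t=4s: DENY
  req#4 t=6s: DENY
  req#5 t=8s: DENY
  req#6 t=11s: DENY
  req#7 t=13s: DENY
  req#8 t=15s: ALLOW
  req#9 t=17s: ALLOW
  req#10 t=19s: DENY
  req#11 t=21s: DENY
  req#12 t=23s: DENY
  req#13 t=26s: DENY
  req#14 t=28s: DENY
  req#15 t=30s: ALLOW
  req#16 t=32s: ALLOW
  req#17 t=34s: DENY

Answer: AADDDDDAADDDDDAAD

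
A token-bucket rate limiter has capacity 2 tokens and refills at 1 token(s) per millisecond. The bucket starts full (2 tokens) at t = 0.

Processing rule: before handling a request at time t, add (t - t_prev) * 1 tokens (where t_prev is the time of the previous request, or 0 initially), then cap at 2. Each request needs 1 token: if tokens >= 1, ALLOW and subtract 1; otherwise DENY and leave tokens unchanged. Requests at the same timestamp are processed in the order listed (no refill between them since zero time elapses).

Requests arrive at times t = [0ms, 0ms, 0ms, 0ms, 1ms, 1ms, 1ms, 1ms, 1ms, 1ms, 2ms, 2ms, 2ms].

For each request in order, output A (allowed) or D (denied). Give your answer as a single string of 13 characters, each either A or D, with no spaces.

Simulating step by step:
  req#1 t=0ms: ALLOW
  req#2 t=0ms: ALLOW
  req#3 t=0ms: DENY
  req#4 t=0ms: DENY
  req#5 t=1ms: ALLOW
  req#6 t=1ms: DENY
  req#7 t=1ms: DENY
  req#8 t=1ms: DENY
  req#9 t=1ms: DENY
  req#10 t=1ms: DENY
  req#11 t=2ms: ALLOW
  req#12 t=2ms: DENY
  req#13 t=2ms: DENY

Answer: AADDADDDDDADD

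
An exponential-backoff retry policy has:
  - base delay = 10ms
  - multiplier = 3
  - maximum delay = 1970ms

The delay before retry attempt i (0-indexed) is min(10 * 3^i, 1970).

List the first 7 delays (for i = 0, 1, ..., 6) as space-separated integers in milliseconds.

Computing each delay:
  i=0: min(10*3^0, 1970) = 10
  i=1: min(10*3^1, 1970) = 30
  i=2: min(10*3^2, 1970) = 90
  i=3: min(10*3^3, 1970) = 270
  i=4: min(10*3^4, 1970) = 810
  i=5: min(10*3^5, 1970) = 1970
  i=6: min(10*3^6, 1970) = 1970

Answer: 10 30 90 270 810 1970 1970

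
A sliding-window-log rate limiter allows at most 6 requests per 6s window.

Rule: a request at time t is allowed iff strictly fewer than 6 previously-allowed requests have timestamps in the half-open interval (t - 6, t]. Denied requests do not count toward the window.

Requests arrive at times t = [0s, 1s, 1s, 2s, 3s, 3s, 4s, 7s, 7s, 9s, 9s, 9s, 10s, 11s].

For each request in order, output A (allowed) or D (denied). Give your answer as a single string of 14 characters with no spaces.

Tracking allowed requests in the window:
  req#1 t=0s: ALLOW
  req#2 t=1s: ALLOW
  req#3 t=1s: ALLOW
  req#4 t=2s: ALLOW
  req#5 t=3s: ALLOW
  req#6 t=3s: ALLOW
  req#7 t=4s: DENY
  req#8 t=7s: ALLOW
  req#9 t=7s: ALLOW
  req#10 t=9s: ALLOW
  req#11 t=9s: ALLOW
  req#12 t=9s: ALLOW
  req#13 t=10s: ALLOW
  req#14 t=11s: DENY

Answer: AAAAAADAAAAAAD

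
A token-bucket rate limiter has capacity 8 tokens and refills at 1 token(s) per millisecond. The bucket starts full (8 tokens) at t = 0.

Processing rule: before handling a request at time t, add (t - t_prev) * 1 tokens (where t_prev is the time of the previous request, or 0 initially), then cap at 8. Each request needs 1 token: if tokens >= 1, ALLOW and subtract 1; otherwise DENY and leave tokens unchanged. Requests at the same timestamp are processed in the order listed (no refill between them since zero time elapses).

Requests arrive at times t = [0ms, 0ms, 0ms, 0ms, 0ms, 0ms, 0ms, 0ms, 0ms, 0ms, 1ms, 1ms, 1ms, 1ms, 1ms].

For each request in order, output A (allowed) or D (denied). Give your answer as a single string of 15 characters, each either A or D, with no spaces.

Simulating step by step:
  req#1 t=0ms: ALLOW
  req#2 t=0ms: ALLOW
  req#3 t=0ms: ALLOW
  req#4 t=0ms: ALLOW
  req#5 t=0ms: ALLOW
  req#6 t=0ms: ALLOW
  req#7 t=0ms: ALLOW
  req#8 t=0ms: ALLOW
  req#9 t=0ms: DENY
  req#10 t=0ms: DENY
  req#11 t=1ms: ALLOW
  req#12 t=1ms: DENY
  req#13 t=1ms: DENY
  req#14 t=1ms: DENY
  req#15 t=1ms: DENY

Answer: AAAAAAAADDADDDD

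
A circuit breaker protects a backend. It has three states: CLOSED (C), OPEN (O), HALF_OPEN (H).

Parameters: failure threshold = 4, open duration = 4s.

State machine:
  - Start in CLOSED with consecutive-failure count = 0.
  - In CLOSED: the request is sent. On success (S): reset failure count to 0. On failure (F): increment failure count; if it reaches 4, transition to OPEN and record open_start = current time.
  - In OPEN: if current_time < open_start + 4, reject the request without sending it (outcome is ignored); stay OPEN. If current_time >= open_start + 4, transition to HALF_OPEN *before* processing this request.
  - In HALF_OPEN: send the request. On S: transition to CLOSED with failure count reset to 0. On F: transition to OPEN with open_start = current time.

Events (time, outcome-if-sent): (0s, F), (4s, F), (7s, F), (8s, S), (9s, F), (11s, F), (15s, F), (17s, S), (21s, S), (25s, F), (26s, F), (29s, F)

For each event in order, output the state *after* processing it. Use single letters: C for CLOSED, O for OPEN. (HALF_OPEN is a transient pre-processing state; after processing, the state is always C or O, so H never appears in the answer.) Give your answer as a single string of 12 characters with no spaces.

Answer: CCCCCCCCCCCC

Derivation:
State after each event:
  event#1 t=0s outcome=F: state=CLOSED
  event#2 t=4s outcome=F: state=CLOSED
  event#3 t=7s outcome=F: state=CLOSED
  event#4 t=8s outcome=S: state=CLOSED
  event#5 t=9s outcome=F: state=CLOSED
  event#6 t=11s outcome=F: state=CLOSED
  event#7 t=15s outcome=F: state=CLOSED
  event#8 t=17s outcome=S: state=CLOSED
  event#9 t=21s outcome=S: state=CLOSED
  event#10 t=25s outcome=F: state=CLOSED
  event#11 t=26s outcome=F: state=CLOSED
  event#12 t=29s outcome=F: state=CLOSED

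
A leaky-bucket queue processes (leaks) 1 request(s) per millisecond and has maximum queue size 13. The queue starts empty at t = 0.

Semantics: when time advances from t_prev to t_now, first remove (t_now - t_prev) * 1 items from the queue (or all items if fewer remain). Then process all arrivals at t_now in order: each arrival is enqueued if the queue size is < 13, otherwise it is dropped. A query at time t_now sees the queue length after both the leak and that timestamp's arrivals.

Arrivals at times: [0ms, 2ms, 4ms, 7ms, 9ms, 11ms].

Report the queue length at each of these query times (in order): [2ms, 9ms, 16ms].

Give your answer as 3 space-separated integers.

Queue lengths at query times:
  query t=2ms: backlog = 1
  query t=9ms: backlog = 1
  query t=16ms: backlog = 0

Answer: 1 1 0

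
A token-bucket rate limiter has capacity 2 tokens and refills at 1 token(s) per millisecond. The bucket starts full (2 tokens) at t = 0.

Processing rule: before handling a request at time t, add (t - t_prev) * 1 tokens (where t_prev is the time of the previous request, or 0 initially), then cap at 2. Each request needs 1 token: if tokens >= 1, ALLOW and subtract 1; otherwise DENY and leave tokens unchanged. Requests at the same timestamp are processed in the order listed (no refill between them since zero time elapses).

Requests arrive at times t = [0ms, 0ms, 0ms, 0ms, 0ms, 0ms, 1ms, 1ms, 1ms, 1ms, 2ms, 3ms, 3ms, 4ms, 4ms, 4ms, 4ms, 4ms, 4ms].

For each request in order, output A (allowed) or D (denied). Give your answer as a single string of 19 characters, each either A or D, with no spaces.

Simulating step by step:
  req#1 t=0ms: ALLOW
  req#2 t=0ms: ALLOW
  req#3 t=0ms: DENY
  req#4 t=0ms: DENY
  req#5 t=0ms: DENY
  req#6 t=0ms: DENY
  req#7 t=1ms: ALLOW
  req#8 t=1ms: DENY
  req#9 t=1ms: DENY
  req#10 t=1ms: DENY
  req#11 t=2ms: ALLOW
  req#12 t=3ms: ALLOW
  req#13 t=3ms: DENY
  req#14 t=4ms: ALLOW
  req#15 t=4ms: DENY
  req#16 t=4ms: DENY
  req#17 t=4ms: DENY
  req#18 t=4ms: DENY
  req#19 t=4ms: DENY

Answer: AADDDDADDDAADADDDDD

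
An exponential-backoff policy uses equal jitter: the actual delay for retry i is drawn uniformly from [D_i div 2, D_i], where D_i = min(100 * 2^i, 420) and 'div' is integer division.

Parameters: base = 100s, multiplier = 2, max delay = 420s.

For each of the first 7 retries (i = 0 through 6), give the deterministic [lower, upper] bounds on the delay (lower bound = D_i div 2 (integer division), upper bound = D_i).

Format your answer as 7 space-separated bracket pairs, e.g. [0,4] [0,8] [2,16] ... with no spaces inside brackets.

Answer: [50,100] [100,200] [200,400] [210,420] [210,420] [210,420] [210,420]

Derivation:
Computing bounds per retry:
  i=0: D_i=min(100*2^0,420)=100, bounds=[50,100]
  i=1: D_i=min(100*2^1,420)=200, bounds=[100,200]
  i=2: D_i=min(100*2^2,420)=400, bounds=[200,400]
  i=3: D_i=min(100*2^3,420)=420, bounds=[210,420]
  i=4: D_i=min(100*2^4,420)=420, bounds=[210,420]
  i=5: D_i=min(100*2^5,420)=420, bounds=[210,420]
  i=6: D_i=min(100*2^6,420)=420, bounds=[210,420]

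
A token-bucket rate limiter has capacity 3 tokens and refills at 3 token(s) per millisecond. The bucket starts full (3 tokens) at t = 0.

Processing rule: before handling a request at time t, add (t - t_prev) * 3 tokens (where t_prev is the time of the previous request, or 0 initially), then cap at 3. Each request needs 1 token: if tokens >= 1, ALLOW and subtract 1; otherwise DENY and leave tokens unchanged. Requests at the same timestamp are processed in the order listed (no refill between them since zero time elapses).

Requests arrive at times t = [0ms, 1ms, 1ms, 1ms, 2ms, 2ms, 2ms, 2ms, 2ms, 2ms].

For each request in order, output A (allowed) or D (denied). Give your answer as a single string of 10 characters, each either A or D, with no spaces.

Answer: AAAAAAADDD

Derivation:
Simulating step by step:
  req#1 t=0ms: ALLOW
  req#2 t=1ms: ALLOW
  req#3 t=1ms: ALLOW
  req#4 t=1ms: ALLOW
  req#5 t=2ms: ALLOW
  req#6 t=2ms: ALLOW
  req#7 t=2ms: ALLOW
  req#8 t=2ms: DENY
  req#9 t=2ms: DENY
  req#10 t=2ms: DENY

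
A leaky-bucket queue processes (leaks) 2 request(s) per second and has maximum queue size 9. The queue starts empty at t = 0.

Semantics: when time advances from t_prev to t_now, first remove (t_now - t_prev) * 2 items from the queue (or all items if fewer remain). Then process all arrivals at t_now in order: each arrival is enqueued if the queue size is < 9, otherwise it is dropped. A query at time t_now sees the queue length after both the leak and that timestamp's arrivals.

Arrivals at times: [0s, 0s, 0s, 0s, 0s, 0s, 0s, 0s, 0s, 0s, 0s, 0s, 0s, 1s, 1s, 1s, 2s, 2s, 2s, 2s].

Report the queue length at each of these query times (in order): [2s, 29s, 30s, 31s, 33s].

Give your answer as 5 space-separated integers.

Answer: 9 0 0 0 0

Derivation:
Queue lengths at query times:
  query t=2s: backlog = 9
  query t=29s: backlog = 0
  query t=30s: backlog = 0
  query t=31s: backlog = 0
  query t=33s: backlog = 0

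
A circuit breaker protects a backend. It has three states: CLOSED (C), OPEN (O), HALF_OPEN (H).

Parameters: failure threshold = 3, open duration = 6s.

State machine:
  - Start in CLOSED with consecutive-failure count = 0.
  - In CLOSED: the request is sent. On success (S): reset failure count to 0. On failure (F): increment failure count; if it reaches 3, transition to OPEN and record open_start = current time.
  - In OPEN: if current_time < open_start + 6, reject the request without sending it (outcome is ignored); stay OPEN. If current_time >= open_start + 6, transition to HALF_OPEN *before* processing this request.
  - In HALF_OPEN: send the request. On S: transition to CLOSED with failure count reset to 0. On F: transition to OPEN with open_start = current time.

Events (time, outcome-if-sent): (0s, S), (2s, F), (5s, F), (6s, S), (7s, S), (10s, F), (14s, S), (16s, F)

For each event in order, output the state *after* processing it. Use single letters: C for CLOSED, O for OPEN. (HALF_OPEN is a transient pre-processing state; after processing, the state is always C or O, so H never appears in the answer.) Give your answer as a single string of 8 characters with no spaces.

State after each event:
  event#1 t=0s outcome=S: state=CLOSED
  event#2 t=2s outcome=F: state=CLOSED
  event#3 t=5s outcome=F: state=CLOSED
  event#4 t=6s outcome=S: state=CLOSED
  event#5 t=7s outcome=S: state=CLOSED
  event#6 t=10s outcome=F: state=CLOSED
  event#7 t=14s outcome=S: state=CLOSED
  event#8 t=16s outcome=F: state=CLOSED

Answer: CCCCCCCC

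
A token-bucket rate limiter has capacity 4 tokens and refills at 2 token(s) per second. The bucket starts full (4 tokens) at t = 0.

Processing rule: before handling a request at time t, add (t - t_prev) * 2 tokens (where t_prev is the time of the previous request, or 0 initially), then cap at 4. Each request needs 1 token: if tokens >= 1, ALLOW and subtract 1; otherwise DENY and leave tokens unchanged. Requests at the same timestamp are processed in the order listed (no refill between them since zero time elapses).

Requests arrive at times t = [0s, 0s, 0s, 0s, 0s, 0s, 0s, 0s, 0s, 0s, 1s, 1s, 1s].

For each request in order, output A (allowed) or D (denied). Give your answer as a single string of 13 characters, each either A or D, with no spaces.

Answer: AAAADDDDDDAAD

Derivation:
Simulating step by step:
  req#1 t=0s: ALLOW
  req#2 t=0s: ALLOW
  req#3 t=0s: ALLOW
  req#4 t=0s: ALLOW
  req#5 t=0s: DENY
  req#6 t=0s: DENY
  req#7 t=0s: DENY
  req#8 t=0s: DENY
  req#9 t=0s: DENY
  req#10 t=0s: DENY
  req#11 t=1s: ALLOW
  req#12 t=1s: ALLOW
  req#13 t=1s: DENY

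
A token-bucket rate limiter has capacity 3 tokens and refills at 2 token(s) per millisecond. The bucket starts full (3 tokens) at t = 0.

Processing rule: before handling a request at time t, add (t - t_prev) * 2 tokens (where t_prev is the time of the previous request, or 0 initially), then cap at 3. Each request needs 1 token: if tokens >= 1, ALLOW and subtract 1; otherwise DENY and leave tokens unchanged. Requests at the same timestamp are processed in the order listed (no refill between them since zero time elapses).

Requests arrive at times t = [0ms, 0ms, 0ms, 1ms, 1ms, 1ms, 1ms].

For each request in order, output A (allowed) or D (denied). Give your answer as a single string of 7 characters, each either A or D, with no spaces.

Simulating step by step:
  req#1 t=0ms: ALLOW
  req#2 t=0ms: ALLOW
  req#3 t=0ms: ALLOW
  req#4 t=1ms: ALLOW
  req#5 t=1ms: ALLOW
  req#6 t=1ms: DENY
  req#7 t=1ms: DENY

Answer: AAAAADD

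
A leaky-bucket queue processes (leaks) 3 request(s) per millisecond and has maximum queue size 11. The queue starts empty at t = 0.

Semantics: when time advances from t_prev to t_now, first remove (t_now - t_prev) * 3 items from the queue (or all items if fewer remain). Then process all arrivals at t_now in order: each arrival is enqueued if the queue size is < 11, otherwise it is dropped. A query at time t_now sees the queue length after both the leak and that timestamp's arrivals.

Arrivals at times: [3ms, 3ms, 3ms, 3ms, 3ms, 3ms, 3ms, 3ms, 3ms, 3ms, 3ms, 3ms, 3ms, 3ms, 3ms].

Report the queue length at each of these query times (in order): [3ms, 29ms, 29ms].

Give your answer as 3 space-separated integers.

Queue lengths at query times:
  query t=3ms: backlog = 11
  query t=29ms: backlog = 0
  query t=29ms: backlog = 0

Answer: 11 0 0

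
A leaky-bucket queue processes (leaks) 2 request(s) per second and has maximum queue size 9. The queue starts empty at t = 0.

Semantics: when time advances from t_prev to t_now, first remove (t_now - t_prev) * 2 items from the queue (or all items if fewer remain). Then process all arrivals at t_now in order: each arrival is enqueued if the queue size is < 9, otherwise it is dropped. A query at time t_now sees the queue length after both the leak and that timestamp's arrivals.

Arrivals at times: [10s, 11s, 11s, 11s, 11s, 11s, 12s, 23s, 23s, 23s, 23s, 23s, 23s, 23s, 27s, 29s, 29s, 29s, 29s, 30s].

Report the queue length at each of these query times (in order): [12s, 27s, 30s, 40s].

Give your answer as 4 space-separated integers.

Answer: 4 1 3 0

Derivation:
Queue lengths at query times:
  query t=12s: backlog = 4
  query t=27s: backlog = 1
  query t=30s: backlog = 3
  query t=40s: backlog = 0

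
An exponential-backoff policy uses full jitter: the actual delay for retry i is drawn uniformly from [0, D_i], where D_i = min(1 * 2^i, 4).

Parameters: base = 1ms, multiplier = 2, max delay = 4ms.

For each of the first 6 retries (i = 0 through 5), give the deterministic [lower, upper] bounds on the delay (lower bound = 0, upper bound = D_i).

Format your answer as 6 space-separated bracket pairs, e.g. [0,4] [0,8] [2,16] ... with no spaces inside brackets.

Computing bounds per retry:
  i=0: D_i=min(1*2^0,4)=1, bounds=[0,1]
  i=1: D_i=min(1*2^1,4)=2, bounds=[0,2]
  i=2: D_i=min(1*2^2,4)=4, bounds=[0,4]
  i=3: D_i=min(1*2^3,4)=4, bounds=[0,4]
  i=4: D_i=min(1*2^4,4)=4, bounds=[0,4]
  i=5: D_i=min(1*2^5,4)=4, bounds=[0,4]

Answer: [0,1] [0,2] [0,4] [0,4] [0,4] [0,4]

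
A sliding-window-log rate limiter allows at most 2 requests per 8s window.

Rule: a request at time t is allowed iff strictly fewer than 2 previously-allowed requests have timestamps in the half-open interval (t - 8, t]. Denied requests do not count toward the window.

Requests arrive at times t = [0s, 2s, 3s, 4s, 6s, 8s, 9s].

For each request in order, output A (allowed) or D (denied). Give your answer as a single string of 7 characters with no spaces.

Answer: AADDDAD

Derivation:
Tracking allowed requests in the window:
  req#1 t=0s: ALLOW
  req#2 t=2s: ALLOW
  req#3 t=3s: DENY
  req#4 t=4s: DENY
  req#5 t=6s: DENY
  req#6 t=8s: ALLOW
  req#7 t=9s: DENY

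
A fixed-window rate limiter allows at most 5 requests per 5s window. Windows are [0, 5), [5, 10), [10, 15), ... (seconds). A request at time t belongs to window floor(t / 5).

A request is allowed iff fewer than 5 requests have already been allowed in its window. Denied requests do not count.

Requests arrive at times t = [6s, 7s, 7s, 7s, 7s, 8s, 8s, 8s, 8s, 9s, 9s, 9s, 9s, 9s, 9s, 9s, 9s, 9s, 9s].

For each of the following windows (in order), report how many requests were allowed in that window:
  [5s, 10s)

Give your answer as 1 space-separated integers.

Processing requests:
  req#1 t=6s (window 1): ALLOW
  req#2 t=7s (window 1): ALLOW
  req#3 t=7s (window 1): ALLOW
  req#4 t=7s (window 1): ALLOW
  req#5 t=7s (window 1): ALLOW
  req#6 t=8s (window 1): DENY
  req#7 t=8s (window 1): DENY
  req#8 t=8s (window 1): DENY
  req#9 t=8s (window 1): DENY
  req#10 t=9s (window 1): DENY
  req#11 t=9s (window 1): DENY
  req#12 t=9s (window 1): DENY
  req#13 t=9s (window 1): DENY
  req#14 t=9s (window 1): DENY
  req#15 t=9s (window 1): DENY
  req#16 t=9s (window 1): DENY
  req#17 t=9s (window 1): DENY
  req#18 t=9s (window 1): DENY
  req#19 t=9s (window 1): DENY

Allowed counts by window: 5

Answer: 5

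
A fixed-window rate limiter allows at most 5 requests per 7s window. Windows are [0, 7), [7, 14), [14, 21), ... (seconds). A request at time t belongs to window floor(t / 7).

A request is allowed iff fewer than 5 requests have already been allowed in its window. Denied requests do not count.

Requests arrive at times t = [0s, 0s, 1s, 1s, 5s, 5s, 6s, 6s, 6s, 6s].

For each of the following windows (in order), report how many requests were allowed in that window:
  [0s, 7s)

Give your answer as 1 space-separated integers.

Processing requests:
  req#1 t=0s (window 0): ALLOW
  req#2 t=0s (window 0): ALLOW
  req#3 t=1s (window 0): ALLOW
  req#4 t=1s (window 0): ALLOW
  req#5 t=5s (window 0): ALLOW
  req#6 t=5s (window 0): DENY
  req#7 t=6s (window 0): DENY
  req#8 t=6s (window 0): DENY
  req#9 t=6s (window 0): DENY
  req#10 t=6s (window 0): DENY

Allowed counts by window: 5

Answer: 5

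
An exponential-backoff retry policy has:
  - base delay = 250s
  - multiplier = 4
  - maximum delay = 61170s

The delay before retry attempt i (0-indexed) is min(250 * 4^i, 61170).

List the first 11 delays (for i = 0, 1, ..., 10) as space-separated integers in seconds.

Computing each delay:
  i=0: min(250*4^0, 61170) = 250
  i=1: min(250*4^1, 61170) = 1000
  i=2: min(250*4^2, 61170) = 4000
  i=3: min(250*4^3, 61170) = 16000
  i=4: min(250*4^4, 61170) = 61170
  i=5: min(250*4^5, 61170) = 61170
  i=6: min(250*4^6, 61170) = 61170
  i=7: min(250*4^7, 61170) = 61170
  i=8: min(250*4^8, 61170) = 61170
  i=9: min(250*4^9, 61170) = 61170
  i=10: min(250*4^10, 61170) = 61170

Answer: 250 1000 4000 16000 61170 61170 61170 61170 61170 61170 61170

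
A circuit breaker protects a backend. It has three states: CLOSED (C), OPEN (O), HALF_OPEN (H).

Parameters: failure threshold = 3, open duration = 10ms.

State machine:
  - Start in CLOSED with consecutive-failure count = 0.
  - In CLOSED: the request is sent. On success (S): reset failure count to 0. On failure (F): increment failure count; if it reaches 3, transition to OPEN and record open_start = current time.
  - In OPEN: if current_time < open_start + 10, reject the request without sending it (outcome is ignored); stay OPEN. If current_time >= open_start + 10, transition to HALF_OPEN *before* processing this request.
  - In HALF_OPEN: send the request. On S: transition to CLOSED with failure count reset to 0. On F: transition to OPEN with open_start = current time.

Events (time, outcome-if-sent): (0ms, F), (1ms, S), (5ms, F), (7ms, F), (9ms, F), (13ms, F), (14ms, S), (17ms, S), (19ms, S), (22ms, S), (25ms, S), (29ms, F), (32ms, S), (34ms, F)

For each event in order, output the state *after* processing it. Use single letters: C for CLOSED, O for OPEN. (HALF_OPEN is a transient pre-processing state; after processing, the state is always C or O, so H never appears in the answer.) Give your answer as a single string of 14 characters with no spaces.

Answer: CCCCOOOOCCCCCC

Derivation:
State after each event:
  event#1 t=0ms outcome=F: state=CLOSED
  event#2 t=1ms outcome=S: state=CLOSED
  event#3 t=5ms outcome=F: state=CLOSED
  event#4 t=7ms outcome=F: state=CLOSED
  event#5 t=9ms outcome=F: state=OPEN
  event#6 t=13ms outcome=F: state=OPEN
  event#7 t=14ms outcome=S: state=OPEN
  event#8 t=17ms outcome=S: state=OPEN
  event#9 t=19ms outcome=S: state=CLOSED
  event#10 t=22ms outcome=S: state=CLOSED
  event#11 t=25ms outcome=S: state=CLOSED
  event#12 t=29ms outcome=F: state=CLOSED
  event#13 t=32ms outcome=S: state=CLOSED
  event#14 t=34ms outcome=F: state=CLOSED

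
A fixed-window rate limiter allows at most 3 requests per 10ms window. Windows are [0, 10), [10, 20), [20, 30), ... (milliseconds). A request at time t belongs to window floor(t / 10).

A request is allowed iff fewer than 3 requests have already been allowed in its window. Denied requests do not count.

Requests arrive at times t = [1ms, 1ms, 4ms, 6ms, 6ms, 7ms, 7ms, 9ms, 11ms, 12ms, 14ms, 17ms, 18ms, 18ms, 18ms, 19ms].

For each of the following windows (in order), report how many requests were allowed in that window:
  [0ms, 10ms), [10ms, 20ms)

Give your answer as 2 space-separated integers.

Processing requests:
  req#1 t=1ms (window 0): ALLOW
  req#2 t=1ms (window 0): ALLOW
  req#3 t=4ms (window 0): ALLOW
  req#4 t=6ms (window 0): DENY
  req#5 t=6ms (window 0): DENY
  req#6 t=7ms (window 0): DENY
  req#7 t=7ms (window 0): DENY
  req#8 t=9ms (window 0): DENY
  req#9 t=11ms (window 1): ALLOW
  req#10 t=12ms (window 1): ALLOW
  req#11 t=14ms (window 1): ALLOW
  req#12 t=17ms (window 1): DENY
  req#13 t=18ms (window 1): DENY
  req#14 t=18ms (window 1): DENY
  req#15 t=18ms (window 1): DENY
  req#16 t=19ms (window 1): DENY

Allowed counts by window: 3 3

Answer: 3 3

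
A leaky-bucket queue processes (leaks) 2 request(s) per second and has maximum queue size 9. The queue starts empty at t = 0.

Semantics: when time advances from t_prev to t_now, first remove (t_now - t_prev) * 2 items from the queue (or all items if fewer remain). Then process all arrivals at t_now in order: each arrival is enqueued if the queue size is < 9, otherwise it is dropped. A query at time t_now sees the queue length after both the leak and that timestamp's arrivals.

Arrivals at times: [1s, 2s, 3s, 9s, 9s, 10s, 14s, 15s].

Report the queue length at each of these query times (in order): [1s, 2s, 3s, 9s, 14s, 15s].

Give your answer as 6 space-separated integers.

Queue lengths at query times:
  query t=1s: backlog = 1
  query t=2s: backlog = 1
  query t=3s: backlog = 1
  query t=9s: backlog = 2
  query t=14s: backlog = 1
  query t=15s: backlog = 1

Answer: 1 1 1 2 1 1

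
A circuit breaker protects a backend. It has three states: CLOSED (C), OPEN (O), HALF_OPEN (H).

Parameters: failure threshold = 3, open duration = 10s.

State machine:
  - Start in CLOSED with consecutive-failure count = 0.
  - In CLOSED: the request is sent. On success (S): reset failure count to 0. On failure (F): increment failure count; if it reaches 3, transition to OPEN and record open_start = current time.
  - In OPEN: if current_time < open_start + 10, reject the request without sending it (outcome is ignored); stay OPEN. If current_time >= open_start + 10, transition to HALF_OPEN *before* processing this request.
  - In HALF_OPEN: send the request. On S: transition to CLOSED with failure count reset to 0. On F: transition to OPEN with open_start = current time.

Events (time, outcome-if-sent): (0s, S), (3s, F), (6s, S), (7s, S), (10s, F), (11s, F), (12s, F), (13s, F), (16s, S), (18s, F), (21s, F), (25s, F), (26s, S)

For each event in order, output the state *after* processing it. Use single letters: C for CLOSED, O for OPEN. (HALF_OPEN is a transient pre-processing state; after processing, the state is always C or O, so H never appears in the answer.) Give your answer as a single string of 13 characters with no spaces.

State after each event:
  event#1 t=0s outcome=S: state=CLOSED
  event#2 t=3s outcome=F: state=CLOSED
  event#3 t=6s outcome=S: state=CLOSED
  event#4 t=7s outcome=S: state=CLOSED
  event#5 t=10s outcome=F: state=CLOSED
  event#6 t=11s outcome=F: state=CLOSED
  event#7 t=12s outcome=F: state=OPEN
  event#8 t=13s outcome=F: state=OPEN
  event#9 t=16s outcome=S: state=OPEN
  event#10 t=18s outcome=F: state=OPEN
  event#11 t=21s outcome=F: state=OPEN
  event#12 t=25s outcome=F: state=OPEN
  event#13 t=26s outcome=S: state=OPEN

Answer: CCCCCCOOOOOOO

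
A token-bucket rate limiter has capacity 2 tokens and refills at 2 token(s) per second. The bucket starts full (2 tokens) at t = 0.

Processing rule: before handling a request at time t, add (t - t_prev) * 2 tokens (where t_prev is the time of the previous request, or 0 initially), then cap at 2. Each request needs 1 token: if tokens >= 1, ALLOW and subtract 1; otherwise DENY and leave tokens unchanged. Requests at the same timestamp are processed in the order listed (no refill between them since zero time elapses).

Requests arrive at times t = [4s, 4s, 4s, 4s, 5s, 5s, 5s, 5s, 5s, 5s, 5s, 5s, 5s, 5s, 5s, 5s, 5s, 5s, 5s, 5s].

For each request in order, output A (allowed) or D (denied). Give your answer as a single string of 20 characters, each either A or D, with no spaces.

Answer: AADDAADDDDDDDDDDDDDD

Derivation:
Simulating step by step:
  req#1 t=4s: ALLOW
  req#2 t=4s: ALLOW
  req#3 t=4s: DENY
  req#4 t=4s: DENY
  req#5 t=5s: ALLOW
  req#6 t=5s: ALLOW
  req#7 t=5s: DENY
  req#8 t=5s: DENY
  req#9 t=5s: DENY
  req#10 t=5s: DENY
  req#11 t=5s: DENY
  req#12 t=5s: DENY
  req#13 t=5s: DENY
  req#14 t=5s: DENY
  req#15 t=5s: DENY
  req#16 t=5s: DENY
  req#17 t=5s: DENY
  req#18 t=5s: DENY
  req#19 t=5s: DENY
  req#20 t=5s: DENY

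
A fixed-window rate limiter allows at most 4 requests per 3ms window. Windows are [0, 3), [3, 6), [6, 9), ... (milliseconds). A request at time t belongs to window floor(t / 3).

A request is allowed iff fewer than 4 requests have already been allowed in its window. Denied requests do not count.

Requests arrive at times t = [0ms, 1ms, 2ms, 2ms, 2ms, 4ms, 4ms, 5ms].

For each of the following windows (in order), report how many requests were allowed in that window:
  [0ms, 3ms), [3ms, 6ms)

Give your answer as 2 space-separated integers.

Answer: 4 3

Derivation:
Processing requests:
  req#1 t=0ms (window 0): ALLOW
  req#2 t=1ms (window 0): ALLOW
  req#3 t=2ms (window 0): ALLOW
  req#4 t=2ms (window 0): ALLOW
  req#5 t=2ms (window 0): DENY
  req#6 t=4ms (window 1): ALLOW
  req#7 t=4ms (window 1): ALLOW
  req#8 t=5ms (window 1): ALLOW

Allowed counts by window: 4 3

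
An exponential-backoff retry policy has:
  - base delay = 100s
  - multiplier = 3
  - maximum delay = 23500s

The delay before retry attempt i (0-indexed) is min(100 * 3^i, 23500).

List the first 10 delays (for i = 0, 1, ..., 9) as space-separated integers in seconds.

Answer: 100 300 900 2700 8100 23500 23500 23500 23500 23500

Derivation:
Computing each delay:
  i=0: min(100*3^0, 23500) = 100
  i=1: min(100*3^1, 23500) = 300
  i=2: min(100*3^2, 23500) = 900
  i=3: min(100*3^3, 23500) = 2700
  i=4: min(100*3^4, 23500) = 8100
  i=5: min(100*3^5, 23500) = 23500
  i=6: min(100*3^6, 23500) = 23500
  i=7: min(100*3^7, 23500) = 23500
  i=8: min(100*3^8, 23500) = 23500
  i=9: min(100*3^9, 23500) = 23500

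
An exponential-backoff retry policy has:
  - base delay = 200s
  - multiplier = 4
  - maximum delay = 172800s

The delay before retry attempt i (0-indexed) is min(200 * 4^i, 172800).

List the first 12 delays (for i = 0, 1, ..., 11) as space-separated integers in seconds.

Computing each delay:
  i=0: min(200*4^0, 172800) = 200
  i=1: min(200*4^1, 172800) = 800
  i=2: min(200*4^2, 172800) = 3200
  i=3: min(200*4^3, 172800) = 12800
  i=4: min(200*4^4, 172800) = 51200
  i=5: min(200*4^5, 172800) = 172800
  i=6: min(200*4^6, 172800) = 172800
  i=7: min(200*4^7, 172800) = 172800
  i=8: min(200*4^8, 172800) = 172800
  i=9: min(200*4^9, 172800) = 172800
  i=10: min(200*4^10, 172800) = 172800
  i=11: min(200*4^11, 172800) = 172800

Answer: 200 800 3200 12800 51200 172800 172800 172800 172800 172800 172800 172800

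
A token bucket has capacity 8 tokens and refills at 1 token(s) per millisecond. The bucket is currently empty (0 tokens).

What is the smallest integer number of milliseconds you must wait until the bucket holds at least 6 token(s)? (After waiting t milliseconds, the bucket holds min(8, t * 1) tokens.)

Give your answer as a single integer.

Answer: 6

Derivation:
Need t * 1 >= 6, so t >= 6/1.
Smallest integer t = ceil(6/1) = 6.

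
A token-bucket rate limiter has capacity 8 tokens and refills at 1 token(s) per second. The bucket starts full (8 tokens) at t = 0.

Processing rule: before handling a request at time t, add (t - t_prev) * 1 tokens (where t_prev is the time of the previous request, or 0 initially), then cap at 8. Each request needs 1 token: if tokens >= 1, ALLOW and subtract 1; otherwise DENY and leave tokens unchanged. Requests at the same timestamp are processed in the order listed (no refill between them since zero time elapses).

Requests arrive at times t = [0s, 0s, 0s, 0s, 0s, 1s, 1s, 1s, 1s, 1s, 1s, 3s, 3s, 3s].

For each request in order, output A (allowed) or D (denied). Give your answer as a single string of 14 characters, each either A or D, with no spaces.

Simulating step by step:
  req#1 t=0s: ALLOW
  req#2 t=0s: ALLOW
  req#3 t=0s: ALLOW
  req#4 t=0s: ALLOW
  req#5 t=0s: ALLOW
  req#6 t=1s: ALLOW
  req#7 t=1s: ALLOW
  req#8 t=1s: ALLOW
  req#9 t=1s: ALLOW
  req#10 t=1s: DENY
  req#11 t=1s: DENY
  req#12 t=3s: ALLOW
  req#13 t=3s: ALLOW
  req#14 t=3s: DENY

Answer: AAAAAAAAADDAAD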